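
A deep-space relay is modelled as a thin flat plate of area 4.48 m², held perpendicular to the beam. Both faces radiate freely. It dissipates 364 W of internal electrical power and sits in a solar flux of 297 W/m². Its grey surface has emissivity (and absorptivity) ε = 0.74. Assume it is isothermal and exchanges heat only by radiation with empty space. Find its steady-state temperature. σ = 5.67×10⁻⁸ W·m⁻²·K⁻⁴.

T ≈ 245 K

At steady state, absorbed solar power + internal power = radiated power.
Absorbed: α·S·A_cross = 0.74·297·4.480 = 984.6 W (cross-section A).
Total input = 984.6 + 364 = 1349 W.
Radiated: εσ·A_surf·T⁴ with A_surf = 2A = 8.960 m².
T⁴ = 1349/(0.74·5.67×10⁻⁸·8.960) = 3.587×10⁹ K⁴.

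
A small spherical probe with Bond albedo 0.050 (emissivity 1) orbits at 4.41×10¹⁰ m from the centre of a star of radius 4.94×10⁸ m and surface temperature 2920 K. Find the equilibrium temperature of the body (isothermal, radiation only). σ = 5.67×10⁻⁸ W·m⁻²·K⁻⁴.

The star's surface emits σT_*⁴; at distance d the flux is S = σT_*⁴(R_*/d)².
S = 5.67×10⁻⁸·(2920)⁴·(4.94×10⁸/4.41×10¹⁰)² = 517.2 W/m².
For an isothermal sphere T⁴ = (1−a)S/(4σ) = 2.167×10⁹ K⁴.

T ≈ 216 K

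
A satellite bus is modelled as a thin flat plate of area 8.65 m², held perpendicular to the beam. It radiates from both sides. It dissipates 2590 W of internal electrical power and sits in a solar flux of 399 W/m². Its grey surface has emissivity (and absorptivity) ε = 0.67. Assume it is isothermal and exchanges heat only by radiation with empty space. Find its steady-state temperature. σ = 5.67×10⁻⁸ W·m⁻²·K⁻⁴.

T ≈ 294 K

At steady state, absorbed solar power + internal power = radiated power.
Absorbed: α·S·A_cross = 0.67·399·8.650 = 2312 W (cross-section A).
Total input = 2312 + 2590 = 4902 W.
Radiated: εσ·A_surf·T⁴ with A_surf = 2A = 17.30 m².
T⁴ = 4902/(0.67·5.67×10⁻⁸·17.30) = 7.459×10⁹ K⁴.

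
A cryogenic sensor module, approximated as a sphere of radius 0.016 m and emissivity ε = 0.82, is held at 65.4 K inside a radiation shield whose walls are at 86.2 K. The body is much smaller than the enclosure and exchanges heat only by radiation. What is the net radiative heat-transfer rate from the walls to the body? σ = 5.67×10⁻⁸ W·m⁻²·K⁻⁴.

For a small grey body in a large enclosure: P_net = εσA(T_body⁴ − T_wall⁴).
A = 4πr² = 0.003217 m²; T_body⁴ − T_wall⁴ = 1.829×10⁷ − 5.521×10⁷ = -3.692×10⁷ K⁴.
|P_net| = 0.82·5.67×10⁻⁸·0.003217·3.692×10⁷.

P_net ≈ 0.00552 W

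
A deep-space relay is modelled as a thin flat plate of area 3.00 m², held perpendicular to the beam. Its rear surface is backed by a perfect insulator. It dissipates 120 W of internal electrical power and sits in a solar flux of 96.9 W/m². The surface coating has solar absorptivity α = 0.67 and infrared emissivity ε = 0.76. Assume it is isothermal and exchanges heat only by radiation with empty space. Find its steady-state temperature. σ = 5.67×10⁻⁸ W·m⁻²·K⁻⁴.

T ≈ 222 K

At steady state, absorbed solar power + internal power = radiated power.
Absorbed: α·S·A_cross = 0.67·96.9·3.000 = 194.8 W (cross-section A).
Total input = 194.8 + 120 = 314.8 W.
Radiated: εσ·A_surf·T⁴ with A_surf = A = 3.000 m².
T⁴ = 314.8/(0.76·5.67×10⁻⁸·3.000) = 2.435×10⁹ K⁴.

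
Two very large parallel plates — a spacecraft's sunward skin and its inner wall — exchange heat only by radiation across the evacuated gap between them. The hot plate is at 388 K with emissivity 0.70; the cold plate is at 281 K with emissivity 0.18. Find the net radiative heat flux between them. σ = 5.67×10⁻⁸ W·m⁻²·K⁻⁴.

For two infinite grey parallel plates, q = σ(T₁⁴ − T₂⁴)/(1/ε₁ + 1/ε₂ − 1).
T₁⁴ − T₂⁴ = 2.266×10¹⁰ − 6.235×10⁹ = 1.643×10¹⁰ K⁴.
1/ε₁ + 1/ε₂ − 1 = 1.429 + 5.556 − 1 = 5.984.
q = 5.67×10⁻⁸ × 1.643×10¹⁰ / 5.984.

q ≈ 156 W/m²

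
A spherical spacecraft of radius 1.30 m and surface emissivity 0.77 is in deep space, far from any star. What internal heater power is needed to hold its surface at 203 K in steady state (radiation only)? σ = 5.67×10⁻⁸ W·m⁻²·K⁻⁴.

P = εσ·4πr²·T⁴.
4πr² = 21.24 m²; T⁴ = 1.698×10⁹ K⁴.
P = 0.77·5.67×10⁻⁸·21.24·1.698×10⁹.

P ≈ 1570 W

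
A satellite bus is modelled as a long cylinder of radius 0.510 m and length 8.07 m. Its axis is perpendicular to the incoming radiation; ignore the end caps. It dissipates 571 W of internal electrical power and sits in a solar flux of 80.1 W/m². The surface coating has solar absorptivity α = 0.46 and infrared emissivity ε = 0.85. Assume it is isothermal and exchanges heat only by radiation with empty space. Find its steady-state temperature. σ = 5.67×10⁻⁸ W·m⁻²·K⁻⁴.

At steady state, absorbed solar power + internal power = radiated power.
Absorbed: α·S·A_cross = 0.46·80.1·8.231 = 303.3 W (cross-section 2rL).
Total input = 303.3 + 571 = 874.3 W.
Radiated: εσ·A_surf·T⁴ with A_surf = 2πrL = 25.86 m².
T⁴ = 874.3/(0.85·5.67×10⁻⁸·25.86) = 7.015×10⁸ K⁴.

T ≈ 163 K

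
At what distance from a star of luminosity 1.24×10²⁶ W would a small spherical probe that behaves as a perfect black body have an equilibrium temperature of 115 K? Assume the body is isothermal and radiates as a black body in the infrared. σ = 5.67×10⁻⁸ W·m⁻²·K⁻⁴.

For an isothermal black-emitting sphere, (1−a)S·πr² = σ·4πr²·T⁴ ⇒ S = 4σT⁴/(1−a).
S = 4·5.67×10⁻⁸·(115)⁴/1.00 = 39.67 W/m².
Flux falls as S = L/(4πd²), so d = √(L/(4πS)) = √(1.24×10²⁶/(4π·39.67)).

d ≈ 4.99×10¹¹ m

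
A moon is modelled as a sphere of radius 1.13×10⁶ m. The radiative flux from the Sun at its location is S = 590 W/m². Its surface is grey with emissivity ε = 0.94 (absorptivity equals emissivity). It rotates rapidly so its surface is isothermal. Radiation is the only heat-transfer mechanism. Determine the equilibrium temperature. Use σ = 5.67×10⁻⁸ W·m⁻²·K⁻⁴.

T ≈ 226 K

At equilibrium, absorbed power = emitted power.
Absorbing cross-section = πr² = 4.011×10¹² m²; emitting surface = 4πr² = 1.605×10¹³ m² (ratio 4).
εS·A_cross = εσ·A_surf·T⁴  ⇒  T⁴ = S/(4σ)   (ε cancels).
T⁴ = 590/(4·5.67×10⁻⁸) = 2.601×10⁹ K⁴.
T = (2.601×10⁹)^(1/4).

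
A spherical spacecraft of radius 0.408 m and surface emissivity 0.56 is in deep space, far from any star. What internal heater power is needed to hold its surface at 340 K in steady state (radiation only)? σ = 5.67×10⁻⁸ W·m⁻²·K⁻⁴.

P = εσ·4πr²·T⁴.
4πr² = 2.092 m²; T⁴ = 1.336×10¹⁰ K⁴.
P = 0.56·5.67×10⁻⁸·2.092·1.336×10¹⁰.

P ≈ 888 W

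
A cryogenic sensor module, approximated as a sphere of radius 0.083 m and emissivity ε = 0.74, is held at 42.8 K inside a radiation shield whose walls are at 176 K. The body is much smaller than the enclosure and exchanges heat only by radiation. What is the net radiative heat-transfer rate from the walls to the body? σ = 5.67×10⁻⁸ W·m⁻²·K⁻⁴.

For a small grey body in a large enclosure: P_net = εσA(T_body⁴ − T_wall⁴).
A = 4πr² = 0.08657 m²; T_body⁴ − T_wall⁴ = 3.356×10⁶ − 9.595×10⁸ = -9.562×10⁸ K⁴.
|P_net| = 0.74·5.67×10⁻⁸·0.08657·9.562×10⁸.

P_net ≈ 3.47 W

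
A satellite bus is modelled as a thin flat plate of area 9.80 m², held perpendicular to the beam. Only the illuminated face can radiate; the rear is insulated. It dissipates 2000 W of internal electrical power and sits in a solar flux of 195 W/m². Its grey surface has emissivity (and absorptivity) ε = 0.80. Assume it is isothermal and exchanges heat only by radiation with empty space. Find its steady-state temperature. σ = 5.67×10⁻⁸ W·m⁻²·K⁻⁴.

T ≈ 298 K

At steady state, absorbed solar power + internal power = radiated power.
Absorbed: α·S·A_cross = 0.80·195·9.800 = 1529 W (cross-section A).
Total input = 1529 + 2000 = 3529 W.
Radiated: εσ·A_surf·T⁴ with A_surf = A = 9.800 m².
T⁴ = 3529/(0.80·5.67×10⁻⁸·9.800) = 7.938×10⁹ K⁴.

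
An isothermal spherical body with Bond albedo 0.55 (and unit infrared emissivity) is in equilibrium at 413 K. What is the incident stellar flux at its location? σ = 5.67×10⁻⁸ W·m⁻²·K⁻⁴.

(1−a)S·πr² = σ·4πr²·T⁴ ⇒ S = 4σT⁴/(1−a).
S = 4·5.67×10⁻⁸·2.909×10¹⁰/0.450.

S ≈ 14700 W/m²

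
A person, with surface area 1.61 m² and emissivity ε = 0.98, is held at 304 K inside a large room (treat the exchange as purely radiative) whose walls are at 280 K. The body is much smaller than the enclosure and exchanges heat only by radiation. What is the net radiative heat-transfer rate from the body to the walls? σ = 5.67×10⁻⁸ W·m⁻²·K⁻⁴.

For a small grey body in a large enclosure: P_net = εσA(T_body⁴ − T_wall⁴).
A = 1.61 m²; T_body⁴ − T_wall⁴ = 8.541×10⁹ − 6.147×10⁹ = 2.394×10⁹ K⁴.
|P_net| = 0.98·5.67×10⁻⁸·1.610·2.394×10⁹.

P_net ≈ 214 W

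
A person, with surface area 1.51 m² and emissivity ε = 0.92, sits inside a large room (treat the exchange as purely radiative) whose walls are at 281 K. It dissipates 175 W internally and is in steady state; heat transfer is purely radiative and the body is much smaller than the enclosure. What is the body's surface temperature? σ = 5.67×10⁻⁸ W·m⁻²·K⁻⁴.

T ≈ 303 K

For a small grey body in a large enclosure, net radiated power = εσA(T⁴ − T_w⁴).
Steady state: P = εσA(T⁴ − T_w⁴) with A = 1.51 m².
T⁴ = P/(εσA) + T_w⁴ = 175/(0.92·5.67×10⁻⁸·1.510) + (281)⁴
    = 2.222×10⁹ + 6.235×10⁹ = 8.457×10⁹ K⁴.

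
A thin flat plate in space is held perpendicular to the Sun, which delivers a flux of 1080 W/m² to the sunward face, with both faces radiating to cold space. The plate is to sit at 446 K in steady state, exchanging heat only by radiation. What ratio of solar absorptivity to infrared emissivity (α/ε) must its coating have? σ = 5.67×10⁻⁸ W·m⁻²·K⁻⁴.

α/ε ≈ 4.15

Balance: αS·A = εσ·2A·T⁴ ⇒ α/ε = 2σT⁴/S.
α/ε = 2·5.67×10⁻⁸·(446)⁴/1080 = 2·5.67×10⁻⁸·3.957×10¹⁰/1080.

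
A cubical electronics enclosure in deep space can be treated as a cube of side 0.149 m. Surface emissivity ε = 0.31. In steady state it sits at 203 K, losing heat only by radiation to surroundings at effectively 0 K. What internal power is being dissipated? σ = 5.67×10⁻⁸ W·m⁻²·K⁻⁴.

P ≈ 3.98 W

Steady state: P = εσA T⁴.
A = 6L² = 0.1332 m²; T⁴ = (203)⁴ = 1.698×10⁹ K⁴.
P = 0.31 × 5.67×10⁻⁸ × 0.1332 × 1.698×10⁹.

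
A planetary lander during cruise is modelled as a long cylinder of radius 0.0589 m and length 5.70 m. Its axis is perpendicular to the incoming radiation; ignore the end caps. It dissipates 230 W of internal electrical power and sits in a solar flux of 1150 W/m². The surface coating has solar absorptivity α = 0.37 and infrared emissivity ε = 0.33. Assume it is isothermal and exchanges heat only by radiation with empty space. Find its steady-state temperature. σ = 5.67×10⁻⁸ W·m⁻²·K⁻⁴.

T ≈ 338 K

At steady state, absorbed solar power + internal power = radiated power.
Absorbed: α·S·A_cross = 0.37·1150·0.6715 = 285.7 W (cross-section 2rL).
Total input = 285.7 + 230 = 515.7 W.
Radiated: εσ·A_surf·T⁴ with A_surf = 2πrL = 2.109 m².
T⁴ = 515.7/(0.33·5.67×10⁻⁸·2.109) = 1.307×10¹⁰ K⁴.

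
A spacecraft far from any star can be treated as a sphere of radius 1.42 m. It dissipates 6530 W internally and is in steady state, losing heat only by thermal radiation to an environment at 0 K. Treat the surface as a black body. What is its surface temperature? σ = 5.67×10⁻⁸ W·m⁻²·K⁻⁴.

Steady state: internal power = radiated power, P = εσA T⁴.
Radiating area A = 4πr² = 25.34 m².
T⁴ = P/(εσA) = 6530/(1.0·5.67×10⁻⁸·25.34) = 4.545×10⁹ K⁴.
T = (4.545×10⁹)^(1/4).

T ≈ 260 K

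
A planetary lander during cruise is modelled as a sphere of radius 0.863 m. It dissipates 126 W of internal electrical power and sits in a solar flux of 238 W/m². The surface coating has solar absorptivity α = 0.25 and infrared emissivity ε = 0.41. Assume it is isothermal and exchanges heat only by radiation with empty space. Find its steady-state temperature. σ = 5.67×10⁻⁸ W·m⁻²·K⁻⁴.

At steady state, absorbed solar power + internal power = radiated power.
Absorbed: α·S·A_cross = 0.25·238·2.340 = 139.2 W (cross-section πr²).
Total input = 139.2 + 126 = 265.2 W.
Radiated: εσ·A_surf·T⁴ with A_surf = 4πr² = 9.359 m².
T⁴ = 265.2/(0.41·5.67×10⁻⁸·9.359) = 1.219×10⁹ K⁴.

T ≈ 187 K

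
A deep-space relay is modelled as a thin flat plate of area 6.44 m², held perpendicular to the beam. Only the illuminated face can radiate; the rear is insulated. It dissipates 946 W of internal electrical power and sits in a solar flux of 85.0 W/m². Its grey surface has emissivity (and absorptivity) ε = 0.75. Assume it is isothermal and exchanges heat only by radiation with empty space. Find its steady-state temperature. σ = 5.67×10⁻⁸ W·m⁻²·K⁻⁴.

T ≈ 265 K

At steady state, absorbed solar power + internal power = radiated power.
Absorbed: α·S·A_cross = 0.75·85.0·6.440 = 410.6 W (cross-section A).
Total input = 410.6 + 946 = 1357 W.
Radiated: εσ·A_surf·T⁴ with A_surf = A = 6.440 m².
T⁴ = 1357/(0.75·5.67×10⁻⁸·6.440) = 4.953×10⁹ K⁴.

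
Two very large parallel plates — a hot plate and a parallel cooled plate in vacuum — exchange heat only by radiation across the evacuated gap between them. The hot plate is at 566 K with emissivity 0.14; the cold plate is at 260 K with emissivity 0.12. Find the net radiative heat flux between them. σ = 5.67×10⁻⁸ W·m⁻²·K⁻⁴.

For two infinite grey parallel plates, q = σ(T₁⁴ − T₂⁴)/(1/ε₁ + 1/ε₂ − 1).
T₁⁴ − T₂⁴ = 1.026×10¹¹ − 4.570×10⁹ = 9.806×10¹⁰ K⁴.
1/ε₁ + 1/ε₂ − 1 = 7.143 + 8.333 − 1 = 14.48.
q = 5.67×10⁻⁸ × 9.806×10¹⁰ / 14.48.

q ≈ 384 W/m²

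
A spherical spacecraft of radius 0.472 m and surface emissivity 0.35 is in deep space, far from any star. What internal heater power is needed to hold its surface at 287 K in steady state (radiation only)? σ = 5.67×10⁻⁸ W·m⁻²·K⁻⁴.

P ≈ 377 W

P = εσ·4πr²·T⁴.
4πr² = 2.800 m²; T⁴ = 6.785×10⁹ K⁴.
P = 0.35·5.67×10⁻⁸·2.800·6.785×10⁹.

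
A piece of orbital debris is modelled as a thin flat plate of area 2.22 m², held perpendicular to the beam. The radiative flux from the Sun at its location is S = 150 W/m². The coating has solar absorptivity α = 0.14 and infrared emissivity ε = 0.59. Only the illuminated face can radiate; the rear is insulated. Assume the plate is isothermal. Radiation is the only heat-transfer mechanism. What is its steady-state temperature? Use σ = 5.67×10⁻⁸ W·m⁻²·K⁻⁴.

T ≈ 158 K

At equilibrium, absorbed power = emitted power.
Absorbing cross-section = A = 2.220 m²; emitting surface = A = 2.220 m² (ratio 1).
αS·A_cross = εσ·A_surf·T⁴  ⇒  T⁴ = αS/(ε·1σ).
T⁴ = 0.140·150/(0.59·1·5.67×10⁻⁸) = 6.277×10⁸ K⁴.
T = (6.277×10⁸)^(1/4).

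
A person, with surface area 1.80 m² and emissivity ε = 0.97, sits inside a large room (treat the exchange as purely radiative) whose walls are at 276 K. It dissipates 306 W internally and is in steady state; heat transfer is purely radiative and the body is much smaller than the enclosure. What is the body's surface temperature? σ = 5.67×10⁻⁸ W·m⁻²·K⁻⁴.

T ≈ 307 K

For a small grey body in a large enclosure, net radiated power = εσA(T⁴ − T_w⁴).
Steady state: P = εσA(T⁴ − T_w⁴) with A = 1.80 m².
T⁴ = P/(εσA) + T_w⁴ = 306/(0.97·5.67×10⁻⁸·1.800) + (276)⁴
    = 3.091×10⁹ + 5.803×10⁹ = 8.894×10⁹ K⁴.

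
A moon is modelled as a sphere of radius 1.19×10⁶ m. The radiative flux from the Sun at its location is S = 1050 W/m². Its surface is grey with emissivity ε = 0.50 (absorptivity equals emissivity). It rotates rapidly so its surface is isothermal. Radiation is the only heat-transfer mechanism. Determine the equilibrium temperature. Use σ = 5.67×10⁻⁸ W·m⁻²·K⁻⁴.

T ≈ 261 K

At equilibrium, absorbed power = emitted power.
Absorbing cross-section = πr² = 4.449×10¹² m²; emitting surface = 4πr² = 1.780×10¹³ m² (ratio 4).
εS·A_cross = εσ·A_surf·T⁴  ⇒  T⁴ = S/(4σ)   (ε cancels).
T⁴ = 1050/(4·5.67×10⁻⁸) = 4.630×10⁹ K⁴.
T = (4.630×10⁹)^(1/4).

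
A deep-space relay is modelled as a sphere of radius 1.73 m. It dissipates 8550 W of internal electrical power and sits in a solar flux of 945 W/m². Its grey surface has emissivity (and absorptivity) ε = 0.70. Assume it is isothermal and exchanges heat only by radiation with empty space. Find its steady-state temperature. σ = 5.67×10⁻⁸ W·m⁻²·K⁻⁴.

At steady state, absorbed solar power + internal power = radiated power.
Absorbed: α·S·A_cross = 0.70·945·9.402 = 6220 W (cross-section πr²).
Total input = 6220 + 8550 = 14770 W.
Radiated: εσ·A_surf·T⁴ with A_surf = 4πr² = 37.61 m².
T⁴ = 14770/(0.70·5.67×10⁻⁸·37.61) = 9.894×10⁹ K⁴.

T ≈ 315 K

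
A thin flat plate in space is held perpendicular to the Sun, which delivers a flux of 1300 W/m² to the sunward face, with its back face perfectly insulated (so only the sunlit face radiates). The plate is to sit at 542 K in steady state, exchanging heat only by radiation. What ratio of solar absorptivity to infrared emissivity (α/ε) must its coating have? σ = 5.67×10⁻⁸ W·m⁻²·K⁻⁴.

Balance: αS·A = εσ·1A·T⁴ ⇒ α/ε = σT⁴/S.
α/ε = 5.67×10⁻⁸·(542)⁴/1300 = 5.67×10⁻⁸·8.630×10¹⁰/1300.

α/ε ≈ 3.76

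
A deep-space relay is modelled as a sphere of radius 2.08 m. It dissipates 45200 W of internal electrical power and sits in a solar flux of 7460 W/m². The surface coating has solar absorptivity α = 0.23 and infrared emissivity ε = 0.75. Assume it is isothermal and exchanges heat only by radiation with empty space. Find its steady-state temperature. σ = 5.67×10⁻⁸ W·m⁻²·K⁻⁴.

At steady state, absorbed solar power + internal power = radiated power.
Absorbed: α·S·A_cross = 0.23·7460·13.59 = 23320 W (cross-section πr²).
Total input = 23320 + 45200 = 68520 W.
Radiated: εσ·A_surf·T⁴ with A_surf = 4πr² = 54.37 m².
T⁴ = 68520/(0.75·5.67×10⁻⁸·54.37) = 2.964×10¹⁰ K⁴.

T ≈ 415 K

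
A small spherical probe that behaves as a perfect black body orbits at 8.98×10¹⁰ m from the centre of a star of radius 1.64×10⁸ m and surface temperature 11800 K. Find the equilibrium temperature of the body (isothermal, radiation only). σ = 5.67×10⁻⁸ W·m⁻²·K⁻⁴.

The star's surface emits σT_*⁴; at distance d the flux is S = σT_*⁴(R_*/d)².
S = 5.67×10⁻⁸·(11800)⁴·(1.64×10⁸/8.98×10¹⁰)² = 3666 W/m².
For an isothermal sphere T⁴ = (1−a)S/(4σ) = 1.617×10¹⁰ K⁴.

T ≈ 357 K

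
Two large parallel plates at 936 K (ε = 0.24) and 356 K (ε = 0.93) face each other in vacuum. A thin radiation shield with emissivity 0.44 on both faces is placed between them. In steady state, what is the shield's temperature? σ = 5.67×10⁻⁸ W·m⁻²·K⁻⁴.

In steady state the net flux on the hot side equals that on the cold side.
σ(T₁⁴−T_s⁴)/D₁ = σ(T_s⁴−T₂⁴)/D₂, with D₁ = 1/ε₁+1/ε_s−1 = 5.439, D₂ = 1/ε_s+1/ε₂−1 = 2.348.
Solve for T_s⁴: T_s⁴ = (D₂·T₁⁴ + D₁·T₂⁴)/(D₁+D₂) = 2.426×10¹¹ K⁴.

T_s ≈ 702 K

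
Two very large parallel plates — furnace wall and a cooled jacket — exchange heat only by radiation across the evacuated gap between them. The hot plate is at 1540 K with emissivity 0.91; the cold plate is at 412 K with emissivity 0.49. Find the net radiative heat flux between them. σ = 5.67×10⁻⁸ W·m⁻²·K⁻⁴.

q ≈ 1.48×10⁵ W/m²

For two infinite grey parallel plates, q = σ(T₁⁴ − T₂⁴)/(1/ε₁ + 1/ε₂ − 1).
T₁⁴ − T₂⁴ = 5.624×10¹² − 2.881×10¹⁰ = 5.596×10¹² K⁴.
1/ε₁ + 1/ε₂ − 1 = 1.099 + 2.041 − 1 = 2.140.
q = 5.67×10⁻⁸ × 5.596×10¹² / 2.140.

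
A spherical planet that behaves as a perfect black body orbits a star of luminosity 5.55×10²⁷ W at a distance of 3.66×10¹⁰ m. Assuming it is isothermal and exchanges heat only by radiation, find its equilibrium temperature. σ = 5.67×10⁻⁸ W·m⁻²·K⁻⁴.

First find the stellar flux at distance d: S = L/(4πd²) = 5.55×10²⁷/(4π·(3.66×10¹⁰)²) = 3.297×10⁵ W/m².
For an isothermal sphere, absorbed (1−a)S·πr² = emitted σ·4πr²·T⁴, so T⁴ = (1−a)S/(4σ).
T⁴ = 1.00·3.297×10⁵/(4·5.67×10⁻⁸) = 1.454×10¹² K⁴.

T ≈ 1100 K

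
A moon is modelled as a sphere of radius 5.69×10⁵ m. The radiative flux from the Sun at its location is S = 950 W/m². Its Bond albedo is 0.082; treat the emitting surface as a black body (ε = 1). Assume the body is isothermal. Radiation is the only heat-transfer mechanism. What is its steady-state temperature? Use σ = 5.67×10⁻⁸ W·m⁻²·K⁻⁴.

At equilibrium, absorbed power = emitted power.
Absorbing cross-section = πr² = 1.017×10¹² m²; emitting surface = 4πr² = 4.069×10¹² m² (ratio 4).
(1−a)S·A_cross = εσ·A_surf·T⁴  ⇒  T⁴ = (1−a)S/(4σ).
T⁴ = 0.918·950/(4·5.67×10⁻⁸) = 3.845×10⁹ K⁴.
T = (3.845×10⁹)^(1/4).

T ≈ 249 K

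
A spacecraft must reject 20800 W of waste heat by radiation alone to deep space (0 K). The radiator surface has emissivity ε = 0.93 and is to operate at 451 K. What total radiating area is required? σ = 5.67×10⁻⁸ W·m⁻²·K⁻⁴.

P = εσA T⁴ ⇒ A = P/(εσT⁴).
T⁴ = 4.137×10¹⁰ K⁴.
A = 20800/(0.93 × 5.67×10⁻⁸ × 4.137×10¹⁰).

A ≈ 9.53 m²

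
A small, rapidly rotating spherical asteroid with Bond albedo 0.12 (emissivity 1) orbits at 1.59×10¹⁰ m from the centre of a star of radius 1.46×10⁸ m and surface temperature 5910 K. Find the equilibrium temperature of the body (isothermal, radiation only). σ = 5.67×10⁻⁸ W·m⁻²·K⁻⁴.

The star's surface emits σT_*⁴; at distance d the flux is S = σT_*⁴(R_*/d)².
S = 5.67×10⁻⁸·(5910)⁴·(1.46×10⁸/1.59×10¹⁰)² = 5832 W/m².
For an isothermal sphere T⁴ = (1−a)S/(4σ) = 2.263×10¹⁰ K⁴.

T ≈ 388 K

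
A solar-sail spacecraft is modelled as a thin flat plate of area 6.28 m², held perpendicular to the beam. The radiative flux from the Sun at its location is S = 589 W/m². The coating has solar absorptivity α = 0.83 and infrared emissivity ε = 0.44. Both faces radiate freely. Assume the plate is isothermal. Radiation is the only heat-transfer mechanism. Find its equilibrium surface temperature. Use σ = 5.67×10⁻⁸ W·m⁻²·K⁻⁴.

T ≈ 315 K

At equilibrium, absorbed power = emitted power.
Absorbing cross-section = A = 6.280 m²; emitting surface = 2A = 12.56 m² (ratio 2).
αS·A_cross = εσ·A_surf·T⁴  ⇒  T⁴ = αS/(ε·2σ).
T⁴ = 0.830·589/(0.44·2·5.67×10⁻⁸) = 9.798×10⁹ K⁴.
T = (9.798×10⁹)^(1/4).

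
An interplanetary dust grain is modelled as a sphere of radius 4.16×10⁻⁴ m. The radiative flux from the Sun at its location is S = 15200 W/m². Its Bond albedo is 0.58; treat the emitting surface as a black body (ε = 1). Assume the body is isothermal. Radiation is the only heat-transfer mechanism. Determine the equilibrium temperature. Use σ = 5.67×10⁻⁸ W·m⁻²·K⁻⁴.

At equilibrium, absorbed power = emitted power.
Absorbing cross-section = πr² = 5.437×10⁻⁷ m²; emitting surface = 4πr² = 2.175×10⁻⁶ m² (ratio 4).
(1−a)S·A_cross = εσ·A_surf·T⁴  ⇒  T⁴ = (1−a)S/(4σ).
T⁴ = 0.420·15200/(4·5.67×10⁻⁸) = 2.815×10¹⁰ K⁴.
T = (2.815×10¹⁰)^(1/4).

T ≈ 410 K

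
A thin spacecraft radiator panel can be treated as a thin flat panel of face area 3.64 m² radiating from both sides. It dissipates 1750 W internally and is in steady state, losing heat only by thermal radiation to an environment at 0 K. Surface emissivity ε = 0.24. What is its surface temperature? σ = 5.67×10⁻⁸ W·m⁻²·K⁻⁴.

Steady state: internal power = radiated power, P = εσA T⁴.
Radiating area A = 2·3.64 = 7.280 m².
T⁴ = P/(εσA) = 1750/(0.24·5.67×10⁻⁸·7.280) = 1.766×10¹⁰ K⁴.
T = (1.766×10¹⁰)^(1/4).

T ≈ 365 K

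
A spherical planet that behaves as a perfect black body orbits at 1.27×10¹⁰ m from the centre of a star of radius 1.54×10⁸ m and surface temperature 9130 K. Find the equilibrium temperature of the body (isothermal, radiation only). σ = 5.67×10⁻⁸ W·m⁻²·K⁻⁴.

The star's surface emits σT_*⁴; at distance d the flux is S = σT_*⁴(R_*/d)².
S = 5.67×10⁻⁸·(9130)⁴·(1.54×10⁸/1.27×10¹⁰)² = 57930 W/m².
For an isothermal sphere T⁴ = (1−a)S/(4σ) = 2.554×10¹¹ K⁴.

T ≈ 711 K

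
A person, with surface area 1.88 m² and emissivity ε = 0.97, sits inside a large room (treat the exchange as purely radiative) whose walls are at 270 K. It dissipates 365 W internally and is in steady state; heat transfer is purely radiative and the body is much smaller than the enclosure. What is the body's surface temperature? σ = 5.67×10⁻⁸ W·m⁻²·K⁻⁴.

T ≈ 307 K

For a small grey body in a large enclosure, net radiated power = εσA(T⁴ − T_w⁴).
Steady state: P = εσA(T⁴ − T_w⁴) with A = 1.88 m².
T⁴ = P/(εσA) + T_w⁴ = 365/(0.97·5.67×10⁻⁸·1.880) + (270)⁴
    = 3.530×10⁹ + 5.314×10⁹ = 8.844×10⁹ K⁴.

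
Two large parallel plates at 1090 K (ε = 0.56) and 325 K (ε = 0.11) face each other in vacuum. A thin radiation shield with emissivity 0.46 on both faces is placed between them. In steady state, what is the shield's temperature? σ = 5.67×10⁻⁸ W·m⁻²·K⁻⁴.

T_s ≈ 1020 K

In steady state the net flux on the hot side equals that on the cold side.
σ(T₁⁴−T_s⁴)/D₁ = σ(T_s⁴−T₂⁴)/D₂, with D₁ = 1/ε₁+1/ε_s−1 = 2.960, D₂ = 1/ε_s+1/ε₂−1 = 10.26.
Solve for T_s⁴: T_s⁴ = (D₂·T₁⁴ + D₁·T₂⁴)/(D₁+D₂) = 1.098×10¹² K⁴.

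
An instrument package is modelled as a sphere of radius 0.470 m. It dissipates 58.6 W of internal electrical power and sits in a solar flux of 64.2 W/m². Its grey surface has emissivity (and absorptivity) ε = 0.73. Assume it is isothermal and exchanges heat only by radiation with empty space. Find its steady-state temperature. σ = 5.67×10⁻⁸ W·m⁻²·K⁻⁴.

T ≈ 168 K

At steady state, absorbed solar power + internal power = radiated power.
Absorbed: α·S·A_cross = 0.73·64.2·0.6940 = 32.52 W (cross-section πr²).
Total input = 32.52 + 58.6 = 91.12 W.
Radiated: εσ·A_surf·T⁴ with A_surf = 4πr² = 2.776 m².
T⁴ = 91.12/(0.73·5.67×10⁻⁸·2.776) = 7.931×10⁸ K⁴.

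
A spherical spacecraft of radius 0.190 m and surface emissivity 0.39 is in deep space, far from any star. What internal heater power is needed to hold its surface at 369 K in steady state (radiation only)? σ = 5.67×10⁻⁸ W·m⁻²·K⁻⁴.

P = εσ·4πr²·T⁴.
4πr² = 0.4536 m²; T⁴ = 1.854×10¹⁰ K⁴.
P = 0.39·5.67×10⁻⁸·0.4536·1.854×10¹⁰.

P ≈ 186 W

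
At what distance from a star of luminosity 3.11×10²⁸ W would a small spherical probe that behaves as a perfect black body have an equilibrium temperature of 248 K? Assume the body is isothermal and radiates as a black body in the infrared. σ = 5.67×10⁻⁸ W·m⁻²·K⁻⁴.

For an isothermal black-emitting sphere, (1−a)S·πr² = σ·4πr²·T⁴ ⇒ S = 4σT⁴/(1−a).
S = 4·5.67×10⁻⁸·(248)⁴/1.00 = 857.9 W/m².
Flux falls as S = L/(4πd²), so d = √(L/(4πS)) = √(3.11×10²⁸/(4π·857.9)).

d ≈ 1.70×10¹² m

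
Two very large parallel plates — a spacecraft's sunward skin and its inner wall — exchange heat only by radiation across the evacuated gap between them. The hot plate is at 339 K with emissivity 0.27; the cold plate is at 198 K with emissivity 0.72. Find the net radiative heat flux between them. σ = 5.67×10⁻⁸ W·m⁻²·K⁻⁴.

q ≈ 162 W/m²

For two infinite grey parallel plates, q = σ(T₁⁴ − T₂⁴)/(1/ε₁ + 1/ε₂ − 1).
T₁⁴ − T₂⁴ = 1.321×10¹⁰ − 1.537×10⁹ = 1.167×10¹⁰ K⁴.
1/ε₁ + 1/ε₂ − 1 = 3.704 + 1.389 − 1 = 4.093.
q = 5.67×10⁻⁸ × 1.167×10¹⁰ / 4.093.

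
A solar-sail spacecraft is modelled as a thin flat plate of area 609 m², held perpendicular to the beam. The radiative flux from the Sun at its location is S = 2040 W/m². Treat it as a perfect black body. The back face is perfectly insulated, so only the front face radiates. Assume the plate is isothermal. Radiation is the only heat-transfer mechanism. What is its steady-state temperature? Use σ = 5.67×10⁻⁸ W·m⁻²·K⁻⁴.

At equilibrium, absorbed power = emitted power.
Absorbing cross-section = A = 609.0 m²; emitting surface = A = 609.0 m² (ratio 1).
S·A_cross = εσ·A_surf·T⁴  ⇒  T⁴ = S/(1σ).
T⁴ = 1.00·2040/(1·5.67×10⁻⁸) = 3.598×10¹⁰ K⁴.
T = (3.598×10¹⁰)^(1/4).

T ≈ 436 K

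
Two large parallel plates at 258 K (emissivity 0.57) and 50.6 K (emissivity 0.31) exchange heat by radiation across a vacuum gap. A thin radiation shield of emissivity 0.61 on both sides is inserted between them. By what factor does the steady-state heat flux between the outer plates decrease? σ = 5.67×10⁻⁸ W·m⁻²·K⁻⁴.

Without shield: q₀ = σΔ(T⁴)/(1/ε₁+1/ε₂−1) with denominator 3.980.
With shield the two gaps are in series; the resistances add: (1/ε₁+1/ε_s−1)+(1/ε_s+1/ε₂−1) = 2.394+3.865 = 6.259.
Heat-flux ratio q₀/q = 6.259/3.980.

factor ≈ 1.57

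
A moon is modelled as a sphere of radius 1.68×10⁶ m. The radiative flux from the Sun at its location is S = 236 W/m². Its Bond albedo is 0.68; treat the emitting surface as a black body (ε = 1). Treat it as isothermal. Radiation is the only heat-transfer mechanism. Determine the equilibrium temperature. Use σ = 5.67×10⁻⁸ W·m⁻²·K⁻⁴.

T ≈ 135 K

At equilibrium, absorbed power = emitted power.
Absorbing cross-section = πr² = 8.867×10¹² m²; emitting surface = 4πr² = 3.547×10¹³ m² (ratio 4).
(1−a)S·A_cross = εσ·A_surf·T⁴  ⇒  T⁴ = (1−a)S/(4σ).
T⁴ = 0.320·236/(4·5.67×10⁻⁸) = 3.330×10⁸ K⁴.
T = (3.330×10⁸)^(1/4).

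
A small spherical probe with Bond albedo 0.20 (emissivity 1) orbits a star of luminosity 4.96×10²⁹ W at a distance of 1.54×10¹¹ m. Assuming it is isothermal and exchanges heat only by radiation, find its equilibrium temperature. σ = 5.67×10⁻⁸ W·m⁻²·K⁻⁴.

T ≈ 1560 K

First find the stellar flux at distance d: S = L/(4πd²) = 4.96×10²⁹/(4π·(1.54×10¹¹)²) = 1.664×10⁶ W/m².
For an isothermal sphere, absorbed (1−a)S·πr² = emitted σ·4πr²·T⁴, so T⁴ = (1−a)S/(4σ).
T⁴ = 0.800·1.664×10⁶/(4·5.67×10⁻⁸) = 5.871×10¹² K⁴.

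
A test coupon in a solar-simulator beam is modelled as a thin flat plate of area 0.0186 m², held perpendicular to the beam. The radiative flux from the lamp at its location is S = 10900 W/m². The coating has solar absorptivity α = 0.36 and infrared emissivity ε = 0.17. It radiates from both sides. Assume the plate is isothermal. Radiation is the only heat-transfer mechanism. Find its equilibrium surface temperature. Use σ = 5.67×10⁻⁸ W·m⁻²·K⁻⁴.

T ≈ 672 K

At equilibrium, absorbed power = emitted power.
Absorbing cross-section = A = 0.01860 m²; emitting surface = 2A = 0.03720 m² (ratio 2).
αS·A_cross = εσ·A_surf·T⁴  ⇒  T⁴ = αS/(ε·2σ).
T⁴ = 0.360·10900/(0.17·2·5.67×10⁻⁸) = 2.035×10¹¹ K⁴.
T = (2.035×10¹¹)^(1/4).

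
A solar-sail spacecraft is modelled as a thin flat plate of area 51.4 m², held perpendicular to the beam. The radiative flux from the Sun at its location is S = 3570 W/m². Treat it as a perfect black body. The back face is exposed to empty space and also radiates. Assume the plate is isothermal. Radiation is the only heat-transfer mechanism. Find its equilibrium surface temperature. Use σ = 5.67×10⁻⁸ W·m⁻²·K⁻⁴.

At equilibrium, absorbed power = emitted power.
Absorbing cross-section = A = 51.40 m²; emitting surface = 2A = 102.8 m² (ratio 2).
S·A_cross = εσ·A_surf·T⁴  ⇒  T⁴ = S/(2σ).
T⁴ = 1.00·3570/(2·5.67×10⁻⁸) = 3.148×10¹⁰ K⁴.
T = (3.148×10¹⁰)^(1/4).

T ≈ 421 K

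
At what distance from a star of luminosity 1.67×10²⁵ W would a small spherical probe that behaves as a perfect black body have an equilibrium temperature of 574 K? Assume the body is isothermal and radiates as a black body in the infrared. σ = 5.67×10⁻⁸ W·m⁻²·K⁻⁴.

d ≈ 7.35×10⁹ m

For an isothermal black-emitting sphere, (1−a)S·πr² = σ·4πr²·T⁴ ⇒ S = 4σT⁴/(1−a).
S = 4·5.67×10⁻⁸·(574)⁴/1.00 = 24620 W/m².
Flux falls as S = L/(4πd²), so d = √(L/(4πS)) = √(1.67×10²⁵/(4π·24620)).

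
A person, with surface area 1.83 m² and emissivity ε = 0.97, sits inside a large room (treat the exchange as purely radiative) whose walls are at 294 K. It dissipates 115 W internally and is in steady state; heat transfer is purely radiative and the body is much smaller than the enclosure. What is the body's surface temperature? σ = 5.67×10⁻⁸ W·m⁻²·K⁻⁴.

For a small grey body in a large enclosure, net radiated power = εσA(T⁴ − T_w⁴).
Steady state: P = εσA(T⁴ − T_w⁴) with A = 1.83 m².
T⁴ = P/(εσA) + T_w⁴ = 115/(0.97·5.67×10⁻⁸·1.830) + (294)⁴
    = 1.143×10⁹ + 7.471×10⁹ = 8.614×10⁹ K⁴.

T ≈ 305 K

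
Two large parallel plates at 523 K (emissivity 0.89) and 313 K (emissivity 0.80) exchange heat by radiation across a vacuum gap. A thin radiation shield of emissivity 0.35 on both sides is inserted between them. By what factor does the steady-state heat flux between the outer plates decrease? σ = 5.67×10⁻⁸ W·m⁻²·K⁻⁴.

factor ≈ 4.43

Without shield: q₀ = σΔ(T⁴)/(1/ε₁+1/ε₂−1) with denominator 1.374.
With shield the two gaps are in series; the resistances add: (1/ε₁+1/ε_s−1)+(1/ε_s+1/ε₂−1) = 2.981+3.107 = 6.088.
Heat-flux ratio q₀/q = 6.088/1.374.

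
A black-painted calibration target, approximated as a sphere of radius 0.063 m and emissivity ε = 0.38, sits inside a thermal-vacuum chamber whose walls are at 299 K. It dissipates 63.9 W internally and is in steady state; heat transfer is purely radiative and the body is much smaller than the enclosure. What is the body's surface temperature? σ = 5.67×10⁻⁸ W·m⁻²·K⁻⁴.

T ≈ 510 K

For a small grey body in a large enclosure, net radiated power = εσA(T⁴ − T_w⁴).
Steady state: P = εσA(T⁴ − T_w⁴) with A = 4πr² = 0.04988 m².
T⁴ = P/(εσA) + T_w⁴ = 63.9/(0.38·5.67×10⁻⁸·0.04988) + (299)⁴
    = 5.946×10¹⁰ + 7.993×10⁹ = 6.746×10¹⁰ K⁴.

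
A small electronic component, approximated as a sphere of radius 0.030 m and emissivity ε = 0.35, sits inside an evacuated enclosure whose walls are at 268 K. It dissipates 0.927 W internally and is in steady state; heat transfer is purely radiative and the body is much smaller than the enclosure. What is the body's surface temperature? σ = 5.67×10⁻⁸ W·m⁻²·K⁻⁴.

For a small grey body in a large enclosure, net radiated power = εσA(T⁴ − T_w⁴).
Steady state: P = εσA(T⁴ − T_w⁴) with A = 4πr² = 0.01131 m².
T⁴ = P/(εσA) + T_w⁴ = 0.927/(0.35·5.67×10⁻⁸·0.01131) + (268)⁴
    = 4.130×10⁹ + 5.159×10⁹ = 9.289×10⁹ K⁴.

T ≈ 310 K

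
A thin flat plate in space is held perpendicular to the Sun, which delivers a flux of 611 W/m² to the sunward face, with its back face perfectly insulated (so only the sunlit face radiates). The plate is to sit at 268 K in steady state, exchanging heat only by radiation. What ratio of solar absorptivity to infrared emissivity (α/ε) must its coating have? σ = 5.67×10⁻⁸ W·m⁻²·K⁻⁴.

α/ε ≈ 0.479

Balance: αS·A = εσ·1A·T⁴ ⇒ α/ε = σT⁴/S.
α/ε = 5.67×10⁻⁸·(268)⁴/611 = 5.67×10⁻⁸·5.159×10⁹/611.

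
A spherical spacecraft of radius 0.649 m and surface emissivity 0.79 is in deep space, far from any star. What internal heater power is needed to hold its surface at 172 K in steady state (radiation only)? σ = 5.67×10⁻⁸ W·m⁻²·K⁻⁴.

P = εσ·4πr²·T⁴.
4πr² = 5.293 m²; T⁴ = 8.752×10⁸ K⁴.
P = 0.79·5.67×10⁻⁸·5.293·8.752×10⁸.

P ≈ 208 W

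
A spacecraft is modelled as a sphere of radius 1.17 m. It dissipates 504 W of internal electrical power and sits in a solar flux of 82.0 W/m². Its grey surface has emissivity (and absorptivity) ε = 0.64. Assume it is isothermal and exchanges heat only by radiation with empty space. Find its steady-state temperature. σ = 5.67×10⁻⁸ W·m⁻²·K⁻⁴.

T ≈ 185 K

At steady state, absorbed solar power + internal power = radiated power.
Absorbed: α·S·A_cross = 0.64·82.0·4.301 = 225.7 W (cross-section πr²).
Total input = 225.7 + 504 = 729.7 W.
Radiated: εσ·A_surf·T⁴ with A_surf = 4πr² = 17.20 m².
T⁴ = 729.7/(0.64·5.67×10⁻⁸·17.20) = 1.169×10⁹ K⁴.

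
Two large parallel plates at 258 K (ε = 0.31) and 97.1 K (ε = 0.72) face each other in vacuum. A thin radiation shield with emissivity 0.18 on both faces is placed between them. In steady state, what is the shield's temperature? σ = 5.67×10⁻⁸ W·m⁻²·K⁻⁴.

In steady state the net flux on the hot side equals that on the cold side.
σ(T₁⁴−T_s⁴)/D₁ = σ(T_s⁴−T₂⁴)/D₂, with D₁ = 1/ε₁+1/ε_s−1 = 7.781, D₂ = 1/ε_s+1/ε₂−1 = 5.944.
Solve for T_s⁴: T_s⁴ = (D₂·T₁⁴ + D₁·T₂⁴)/(D₁+D₂) = 1.969×10⁹ K⁴.

T_s ≈ 211 K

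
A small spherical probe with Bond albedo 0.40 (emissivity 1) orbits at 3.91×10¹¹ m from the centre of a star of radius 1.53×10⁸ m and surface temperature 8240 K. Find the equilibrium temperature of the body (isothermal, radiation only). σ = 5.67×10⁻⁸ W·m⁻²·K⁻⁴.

The star's surface emits σT_*⁴; at distance d the flux is S = σT_*⁴(R_*/d)².
S = 5.67×10⁻⁸·(8240)⁴·(1.53×10⁸/3.91×10¹¹)² = 40.02 W/m².
For an isothermal sphere T⁴ = (1−a)S/(4σ) = 1.059×10⁸ K⁴.

T ≈ 101 K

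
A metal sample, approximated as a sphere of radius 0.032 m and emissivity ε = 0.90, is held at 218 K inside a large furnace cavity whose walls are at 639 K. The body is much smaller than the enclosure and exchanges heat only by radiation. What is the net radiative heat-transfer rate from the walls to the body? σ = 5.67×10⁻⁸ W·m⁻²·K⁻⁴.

P_net ≈ 108 W

For a small grey body in a large enclosure: P_net = εσA(T_body⁴ − T_wall⁴).
A = 4πr² = 0.01287 m²; T_body⁴ − T_wall⁴ = 2.259×10⁹ − 1.667×10¹¹ = -1.645×10¹¹ K⁴.
|P_net| = 0.90·5.67×10⁻⁸·0.01287·1.645×10¹¹.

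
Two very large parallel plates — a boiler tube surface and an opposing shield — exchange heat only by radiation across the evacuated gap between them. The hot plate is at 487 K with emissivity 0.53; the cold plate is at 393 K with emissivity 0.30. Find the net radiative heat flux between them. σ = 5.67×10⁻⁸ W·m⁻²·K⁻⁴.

For two infinite grey parallel plates, q = σ(T₁⁴ − T₂⁴)/(1/ε₁ + 1/ε₂ − 1).
T₁⁴ − T₂⁴ = 5.625×10¹⁰ − 2.385×10¹⁰ = 3.239×10¹⁰ K⁴.
1/ε₁ + 1/ε₂ − 1 = 1.887 + 3.333 − 1 = 4.220.
q = 5.67×10⁻⁸ × 3.239×10¹⁰ / 4.220.

q ≈ 435 W/m²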